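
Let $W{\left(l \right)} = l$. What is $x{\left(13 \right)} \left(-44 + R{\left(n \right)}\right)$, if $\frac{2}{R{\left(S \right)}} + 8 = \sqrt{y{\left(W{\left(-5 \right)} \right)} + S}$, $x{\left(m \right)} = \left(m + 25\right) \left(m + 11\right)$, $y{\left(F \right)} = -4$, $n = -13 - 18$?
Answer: $- \frac{1329088}{33} - \frac{608 i \sqrt{35}}{33} \approx -40275.0 - 109.0 i$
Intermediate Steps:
$n = -31$ ($n = -13 - 18 = -31$)
$x{\left(m \right)} = \left(11 + m\right) \left(25 + m\right)$ ($x{\left(m \right)} = \left(25 + m\right) \left(11 + m\right) = \left(11 + m\right) \left(25 + m\right)$)
$R{\left(S \right)} = \frac{2}{-8 + \sqrt{-4 + S}}$
$x{\left(13 \right)} \left(-44 + R{\left(n \right)}\right) = \left(275 + 13^{2} + 36 \cdot 13\right) \left(-44 + \frac{2}{-8 + \sqrt{-4 - 31}}\right) = \left(275 + 169 + 468\right) \left(-44 + \frac{2}{-8 + \sqrt{-35}}\right) = 912 \left(-44 + \frac{2}{-8 + i \sqrt{35}}\right) = -40128 + \frac{1824}{-8 + i \sqrt{35}}$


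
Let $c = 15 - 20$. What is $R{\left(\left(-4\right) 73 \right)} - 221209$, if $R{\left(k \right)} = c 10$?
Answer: $-221259$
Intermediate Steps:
$c = -5$
$R{\left(k \right)} = -50$ ($R{\left(k \right)} = \left(-5\right) 10 = -50$)
$R{\left(\left(-4\right) 73 \right)} - 221209 = -50 - 221209 = -221259$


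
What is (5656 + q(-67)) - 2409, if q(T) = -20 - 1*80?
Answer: 3147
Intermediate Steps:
q(T) = -100 (q(T) = -20 - 80 = -100)
(5656 + q(-67)) - 2409 = (5656 - 100) - 2409 = 5556 - 2409 = 3147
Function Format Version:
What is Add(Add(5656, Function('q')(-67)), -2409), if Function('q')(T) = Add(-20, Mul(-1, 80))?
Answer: 3147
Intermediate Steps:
Function('q')(T) = -100 (Function('q')(T) = Add(-20, -80) = -100)
Add(Add(5656, Function('q')(-67)), -2409) = Add(Add(5656, -100), -2409) = Add(5556, -2409) = 3147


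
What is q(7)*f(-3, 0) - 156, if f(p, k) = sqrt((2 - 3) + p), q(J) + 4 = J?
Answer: -156 + 6*I ≈ -156.0 + 6.0*I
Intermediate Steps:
q(J) = -4 + J
f(p, k) = sqrt(-1 + p)
q(7)*f(-3, 0) - 156 = (-4 + 7)*sqrt(-1 - 3) - 156 = 3*sqrt(-4) - 156 = 3*(2*I) - 156 = 6*I - 156 = -156 + 6*I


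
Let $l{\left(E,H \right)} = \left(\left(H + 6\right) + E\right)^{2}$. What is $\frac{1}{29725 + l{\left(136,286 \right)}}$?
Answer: $\frac{1}{212909} \approx 4.6968 \cdot 10^{-6}$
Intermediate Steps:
$l{\left(E,H \right)} = \left(6 + E + H\right)^{2}$ ($l{\left(E,H \right)} = \left(\left(6 + H\right) + E\right)^{2} = \left(6 + E + H\right)^{2}$)
$\frac{1}{29725 + l{\left(136,286 \right)}} = \frac{1}{29725 + \left(6 + 136 + 286\right)^{2}} = \frac{1}{29725 + 428^{2}} = \frac{1}{29725 + 183184} = \frac{1}{212909}$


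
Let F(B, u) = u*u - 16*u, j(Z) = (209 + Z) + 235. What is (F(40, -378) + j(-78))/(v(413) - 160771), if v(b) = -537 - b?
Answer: -49766/53907 ≈ -0.92318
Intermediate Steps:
j(Z) = 444 + Z
F(B, u) = u**2 - 16*u
(F(40, -378) + j(-78))/(v(413) - 160771) = (-378*(-16 - 378) + (444 - 78))/((-537 - 1*413) - 160771) = (-378*(-394) + 366)/((-537 - 413) - 160771) = (148932 + 366)/(-950 - 160771) = 149298/(-161721) = 149298*(-1/161721) = -49766/53907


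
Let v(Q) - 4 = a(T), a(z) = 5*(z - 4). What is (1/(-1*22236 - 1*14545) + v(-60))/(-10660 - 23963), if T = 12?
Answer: -1618363/1273468563 ≈ -0.0012708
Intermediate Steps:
a(z) = -20 + 5*z (a(z) = 5*(-4 + z) = -20 + 5*z)
v(Q) = 44 (v(Q) = 4 + (-20 + 5*12) = 4 + (-20 + 60) = 4 + 40 = 44)
(1/(-1*22236 - 1*14545) + v(-60))/(-10660 - 23963) = (1/(-1*22236 - 1*14545) + 44)/(-10660 - 23963) = (1/(-22236 - 14545) + 44)/(-34623) = (1/(-36781) + 44)*(-1/34623) = (-1/36781 + 44)*(-1/34623) = (1618363/36781)*(-1/34623) = -1618363/1273468563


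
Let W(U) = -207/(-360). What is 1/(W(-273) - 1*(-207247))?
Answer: 40/8289903 ≈ 4.8251e-6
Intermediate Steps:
W(U) = 23/40 (W(U) = -207*(-1/360) = 23/40)
1/(W(-273) - 1*(-207247)) = 1/(23/40 - 1*(-207247)) = 1/(23/40 + 207247) = 1/(8289903/40) = 40/8289903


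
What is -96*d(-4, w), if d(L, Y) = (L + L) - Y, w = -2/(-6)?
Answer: 800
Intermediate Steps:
w = ⅓ (w = -2*(-⅙) = ⅓ ≈ 0.33333)
d(L, Y) = -Y + 2*L (d(L, Y) = 2*L - Y = -Y + 2*L)
-96*d(-4, w) = -96*(-1*⅓ + 2*(-4)) = -96*(-⅓ - 8) = -96*(-25/3) = 800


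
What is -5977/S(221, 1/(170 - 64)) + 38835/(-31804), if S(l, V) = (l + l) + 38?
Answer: -52183327/3816480 ≈ -13.673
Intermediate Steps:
S(l, V) = 38 + 2*l (S(l, V) = 2*l + 38 = 38 + 2*l)
-5977/S(221, 1/(170 - 64)) + 38835/(-31804) = -5977/(38 + 2*221) + 38835/(-31804) = -5977/(38 + 442) + 38835*(-1/31804) = -5977/480 - 38835/31804 = -52183327/3816480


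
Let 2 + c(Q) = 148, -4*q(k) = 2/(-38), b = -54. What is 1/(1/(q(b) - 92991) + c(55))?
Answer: 7067315/1031827914 ≈ 0.0068493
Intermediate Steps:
q(k) = 1/76 (q(k) = -1/(2*(-38)) = -(-1)/(2*38) = -¼*(-1/19) = 1/76)
c(Q) = 146 (c(Q) = -2 + 148 = 146)
1/(1/(q(b) - 92991) + c(55)) = 1/(1/(1/76 - 92991) + 146) = 1/(1/(-7067315/76) + 146) = 1/(-76/7067315 + 146) = 1/(1031827914/7067315) = 7067315/1031827914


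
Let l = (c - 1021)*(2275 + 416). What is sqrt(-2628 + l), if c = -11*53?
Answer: 12*I*sqrt(29993) ≈ 2078.2*I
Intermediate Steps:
c = -583
l = -4316364 (l = (-583 - 1021)*(2275 + 416) = -1604*2691 = -4316364)
sqrt(-2628 + l) = sqrt(-2628 - 4316364) = sqrt(-4318992) = 12*I*sqrt(29993)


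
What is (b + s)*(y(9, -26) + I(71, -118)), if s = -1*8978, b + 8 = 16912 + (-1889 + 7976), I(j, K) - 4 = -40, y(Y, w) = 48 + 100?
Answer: 1569456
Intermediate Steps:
y(Y, w) = 148
I(j, K) = -36 (I(j, K) = 4 - 40 = -36)
b = 22991 (b = -8 + (16912 + (-1889 + 7976)) = -8 + (16912 + 6087) = -8 + 22999 = 22991)
s = -8978
(b + s)*(y(9, -26) + I(71, -118)) = (22991 - 8978)*(148 - 36) = 14013*112 = 1569456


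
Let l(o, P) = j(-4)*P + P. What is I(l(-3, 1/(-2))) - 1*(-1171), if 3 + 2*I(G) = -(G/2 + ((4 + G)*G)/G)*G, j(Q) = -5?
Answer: 2325/2 ≈ 1162.5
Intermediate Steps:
l(o, P) = -4*P (l(o, P) = -5*P + P = -4*P)
I(G) = -3/2 - G*(4 + 3*G/2)/2 (I(G) = -3/2 + (-(G/2 + ((4 + G)*G)/G)*G)/2 = -3/2 + (-(G*(½) + (G*(4 + G))/G)*G)/2 = -3/2 + (-(G/2 + (4 + G))*G)/2 = -3/2 + (-(4 + 3*G/2)*G)/2 = -3/2 + (-G*(4 + 3*G/2))/2 = -3/2 - G*(4 + 3*G/2)/2)
I(l(-3, 1/(-2))) - 1*(-1171) = (-3/2 - (-8)*1/(-2) - 3*(-4/(-2))²/4) - 1*(-1171) = (-3/2 - (-8)*1*(-½) - 3*(-4*(-1)/2)²/4) + 1171 = (-3/2 - (-8)*(-1)/2 - 3*(-4*(-½))²/4) + 1171 = (-3/2 - 2*2 - ¾*2²) + 1171 = (-3/2 - 4 - ¾*4) + 1171 = (-3/2 - 4 - 3) + 1171 = -17/2 + 1171 = 2325/2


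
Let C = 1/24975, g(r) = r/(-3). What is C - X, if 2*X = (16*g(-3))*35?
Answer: -6992999/24975 ≈ -280.00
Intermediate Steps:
g(r) = -r/3 (g(r) = r*(-1/3) = -r/3)
C = 1/24975 ≈ 4.0040e-5
X = 280 (X = ((16*(-1/3*(-3)))*35)/2 = ((16*1)*35)/2 = (16*35)/2 = (1/2)*560 = 280)
C - X = 1/24975 - 1*280 = 1/24975 - 280 = -6992999/24975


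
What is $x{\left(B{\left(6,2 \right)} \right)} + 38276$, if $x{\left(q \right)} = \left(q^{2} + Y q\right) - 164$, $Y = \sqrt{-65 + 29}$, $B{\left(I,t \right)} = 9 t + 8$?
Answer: $38788 + 156 i \approx 38788.0 + 156.0 i$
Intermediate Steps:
$B{\left(I,t \right)} = 8 + 9 t$
$Y = 6 i$ ($Y = \sqrt{-36} = 6 i \approx 6.0 i$)
$x{\left(q \right)} = -164 + q^{2} + 6 i q$ ($x{\left(q \right)} = \left(q^{2} + 6 i q\right) - 164 = -164 + q^{2} + 6 i q$)
$x{\left(B{\left(6,2 \right)} \right)} + 38276 = \left(-164 + \left(8 + 9 \cdot 2\right)^{2} + 6 i \left(8 + 9 \cdot 2\right)\right) + 38276 = \left(-164 + \left(8 + 18\right)^{2} + 6 i \left(8 + 18\right)\right) + 38276 = \left(-164 + 26^{2} + 6 i 26\right) + 38276 = \left(-164 + 676 + 156 i\right) + 38276 = \left(512 + 156 i\right) + 38276 = 38788 + 156 i$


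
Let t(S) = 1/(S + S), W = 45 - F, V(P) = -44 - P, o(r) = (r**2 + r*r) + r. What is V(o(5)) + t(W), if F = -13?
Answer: -11483/116 ≈ -98.991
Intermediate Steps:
o(r) = r + 2*r**2 (o(r) = (r**2 + r**2) + r = 2*r**2 + r = r + 2*r**2)
W = 58 (W = 45 - 1*(-13) = 45 + 13 = 58)
t(S) = 1/(2*S)
V(o(5)) + t(W) = (-44 - 5*(1 + 2*5)) + (1/2)/58 = (-44 - 5*(1 + 10)) + (1/2)*(1/58) = (-44 - 5*11) + 1/116 = (-44 - 1*55) + 1/116 = (-44 - 55) + 1/116 = -99 + 1/116 = -11483/116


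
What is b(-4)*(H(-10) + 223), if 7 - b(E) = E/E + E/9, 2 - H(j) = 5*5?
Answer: 11600/9 ≈ 1288.9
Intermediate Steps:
H(j) = -23 (H(j) = 2 - 5*5 = 2 - 1*25 = 2 - 25 = -23)
b(E) = 6 - E/9 (b(E) = 7 - (E/E + E/9) = 7 - (1 + E*(⅑)) = 7 - (1 + E/9) = 7 + (-1 - E/9) = 6 - E/9)
b(-4)*(H(-10) + 223) = (6 - ⅑*(-4))*(-23 + 223) = (6 + 4/9)*200 = (58/9)*200 = 11600/9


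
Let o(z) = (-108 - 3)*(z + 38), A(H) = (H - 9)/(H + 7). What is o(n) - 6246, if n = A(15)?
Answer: -115437/11 ≈ -10494.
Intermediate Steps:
A(H) = (-9 + H)/(7 + H)
n = 3/11 (n = (-9 + 15)/(7 + 15) = 6/22 = (1/22)*6 = 3/11 ≈ 0.27273)
o(z) = -4218 - 111*z (o(z) = -111*(38 + z) = -4218 - 111*z)
o(n) - 6246 = (-4218 - 111*3/11) - 6246 = (-4218 - 333/11) - 6246 = -46731/11 - 6246 = -115437/11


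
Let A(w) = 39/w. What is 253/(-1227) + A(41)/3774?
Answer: -13033283/63286206 ≈ -0.20594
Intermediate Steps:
253/(-1227) + A(41)/3774 = 253/(-1227) + (39/41)/3774 = 253*(-1/1227) + (39*(1/41))*(1/3774) = -253/1227 + (39/41)*(1/3774) = -253/1227 + 13/51578 = -13033283/63286206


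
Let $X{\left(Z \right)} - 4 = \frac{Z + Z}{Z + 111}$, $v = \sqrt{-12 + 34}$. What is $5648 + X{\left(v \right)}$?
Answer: $\frac{69513904}{12299} + \frac{222 \sqrt{22}}{12299} \approx 5652.1$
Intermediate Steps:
$v = \sqrt{22} \approx 4.6904$
$X{\left(Z \right)} = 4 + \frac{2 Z}{111 + Z}$ ($X{\left(Z \right)} = 4 + \frac{Z + Z}{Z + 111} = 4 + \frac{2 Z}{111 + Z}$)
$5648 + X{\left(v \right)} = 5648 + \frac{6 \left(74 + \sqrt{22}\right)}{111 + \sqrt{22}}$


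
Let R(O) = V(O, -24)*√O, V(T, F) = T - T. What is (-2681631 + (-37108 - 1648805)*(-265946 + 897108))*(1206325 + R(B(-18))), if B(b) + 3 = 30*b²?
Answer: -1283634632702946525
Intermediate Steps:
B(b) = -3 + 30*b²
V(T, F) = 0
R(O) = 0 (R(O) = 0*√O = 0)
(-2681631 + (-37108 - 1648805)*(-265946 + 897108))*(1206325 + R(B(-18))) = (-2681631 + (-37108 - 1648805)*(-265946 + 897108))*(1206325 + 0) = (-2681631 - 1685913*631162)*1206325 = (-2681631 - 1064084220906)*1206325 = -1064086902537*1206325 = -1283634632702946525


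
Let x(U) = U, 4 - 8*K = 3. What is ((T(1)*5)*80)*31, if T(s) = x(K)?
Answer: 1550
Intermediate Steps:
K = ⅛ (K = ½ - ⅛*3 = ½ - 3/8 = ⅛ ≈ 0.12500)
T(s) = ⅛
((T(1)*5)*80)*31 = (((⅛)*5)*80)*31 = ((5/8)*80)*31 = 50*31 = 1550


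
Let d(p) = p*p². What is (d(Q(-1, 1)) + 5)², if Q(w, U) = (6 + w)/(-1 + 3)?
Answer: 27225/64 ≈ 425.39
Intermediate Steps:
Q(w, U) = 3 + w/2 (Q(w, U) = (6 + w)/2 = (6 + w)*(½) = 3 + w/2)
d(p) = p³
(d(Q(-1, 1)) + 5)² = ((3 + (½)*(-1))³ + 5)² = ((3 - ½)³ + 5)² = ((5/2)³ + 5)² = (125/8 + 5)² = (165/8)² = 27225/64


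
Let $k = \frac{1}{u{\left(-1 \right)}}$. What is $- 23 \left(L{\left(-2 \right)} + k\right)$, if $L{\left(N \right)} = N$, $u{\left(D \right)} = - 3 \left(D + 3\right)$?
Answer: $\frac{299}{6} \approx 49.833$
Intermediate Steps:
$u{\left(D \right)} = -9 - 3 D$ ($u{\left(D \right)} = - 3 \left(3 + D\right) = -9 - 3 D$)
$k = - \frac{1}{6}$ ($k = \frac{1}{-9 - -3} = \frac{1}{-9 + 3} = \frac{1}{-6} = - \frac{1}{6} \approx -0.16667$)
$- 23 \left(L{\left(-2 \right)} + k\right) = - 23 \left(-2 - \frac{1}{6}\right) = \left(-23\right) \left(- \frac{13}{6}\right) = \frac{299}{6}$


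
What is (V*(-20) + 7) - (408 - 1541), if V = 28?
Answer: 580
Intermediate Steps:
(V*(-20) + 7) - (408 - 1541) = (28*(-20) + 7) - (408 - 1541) = (-560 + 7) - 1*(-1133) = -553 + 1133 = 580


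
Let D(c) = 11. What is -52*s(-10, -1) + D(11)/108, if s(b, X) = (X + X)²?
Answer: -22453/108 ≈ -207.90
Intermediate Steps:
s(b, X) = 4*X² (s(b, X) = (2*X)² = 4*X²)
-52*s(-10, -1) + D(11)/108 = -208*(-1)² + 11/108 = -208 + 11*(1/108) = -52*4 + 11/108 = -208 + 11/108 = -22453/108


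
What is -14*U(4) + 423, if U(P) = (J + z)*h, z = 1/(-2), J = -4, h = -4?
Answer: 171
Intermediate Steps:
z = -½ ≈ -0.50000
U(P) = 18 (U(P) = (-4 - ½)*(-4) = -9/2*(-4) = 18)
-14*U(4) + 423 = -14*18 + 423 = -252 + 423 = 171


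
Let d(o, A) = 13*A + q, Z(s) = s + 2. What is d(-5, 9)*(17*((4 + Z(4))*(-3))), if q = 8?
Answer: -63750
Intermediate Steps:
Z(s) = 2 + s
d(o, A) = 8 + 13*A (d(o, A) = 13*A + 8 = 8 + 13*A)
d(-5, 9)*(17*((4 + Z(4))*(-3))) = (8 + 13*9)*(17*((4 + (2 + 4))*(-3))) = (8 + 117)*(17*((4 + 6)*(-3))) = 125*(17*(10*(-3))) = 125*(17*(-30)) = 125*(-510) = -63750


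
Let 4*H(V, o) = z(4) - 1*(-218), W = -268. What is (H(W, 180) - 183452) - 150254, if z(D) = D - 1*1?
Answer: -1334603/4 ≈ -3.3365e+5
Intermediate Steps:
z(D) = -1 + D (z(D) = D - 1 = -1 + D)
H(V, o) = 221/4 (H(V, o) = ((-1 + 4) - 1*(-218))/4 = (3 + 218)/4 = (¼)*221 = 221/4)
(H(W, 180) - 183452) - 150254 = (221/4 - 183452) - 150254 = -733587/4 - 150254 = -1334603/4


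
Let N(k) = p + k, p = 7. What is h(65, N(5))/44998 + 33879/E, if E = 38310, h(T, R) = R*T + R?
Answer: 259138127/287312230 ≈ 0.90194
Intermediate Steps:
N(k) = 7 + k
h(T, R) = R + R*T
h(65, N(5))/44998 + 33879/E = ((7 + 5)*(1 + 65))/44998 + 33879/38310 = (12*66)*(1/44998) + 33879*(1/38310) = 792*(1/44998) + 11293/12770 = 396/22499 + 11293/12770 = 259138127/287312230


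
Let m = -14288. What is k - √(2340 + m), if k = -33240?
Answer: -33240 - 2*I*√2987 ≈ -33240.0 - 109.31*I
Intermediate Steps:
k - √(2340 + m) = -33240 - √(2340 - 14288) = -33240 - √(-11948) = -33240 - 2*I*√2987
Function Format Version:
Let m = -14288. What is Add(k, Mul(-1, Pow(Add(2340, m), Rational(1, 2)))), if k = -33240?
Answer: Add(-33240, Mul(-2, I, Pow(2987, Rational(1, 2)))) ≈ Add(-33240., Mul(-109.31, I))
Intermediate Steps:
Add(k, Mul(-1, Pow(Add(2340, m), Rational(1, 2)))) = Add(-33240, Mul(-1, Pow(Add(2340, -14288), Rational(1, 2)))) = Add(-33240, Mul(-1, Pow(-11948, Rational(1, 2)))) = Add(-33240, Mul(-1, Mul(2, I, Pow(2987, Rational(1, 2))))) = Add(-33240, Mul(-2, I, Pow(2987, Rational(1, 2))))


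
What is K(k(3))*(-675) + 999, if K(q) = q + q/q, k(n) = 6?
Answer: -3726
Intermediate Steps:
K(q) = 1 + q (K(q) = q + 1 = 1 + q)
K(k(3))*(-675) + 999 = (1 + 6)*(-675) + 999 = 7*(-675) + 999 = -4725 + 999 = -3726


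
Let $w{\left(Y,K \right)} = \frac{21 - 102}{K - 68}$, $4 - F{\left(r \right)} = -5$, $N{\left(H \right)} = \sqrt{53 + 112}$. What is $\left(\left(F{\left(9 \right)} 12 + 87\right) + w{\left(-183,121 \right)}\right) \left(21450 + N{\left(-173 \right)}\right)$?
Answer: $\frac{219948300}{53} + \frac{10254 \sqrt{165}}{53} \approx 4.1525 \cdot 10^{6}$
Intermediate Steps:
$N{\left(H \right)} = \sqrt{165}$
$F{\left(r \right)} = 9$ ($F{\left(r \right)} = 4 - -5 = 4 + 5 = 9$)
$w{\left(Y,K \right)} = - \frac{81}{-68 + K}$
$\left(\left(F{\left(9 \right)} 12 + 87\right) + w{\left(-183,121 \right)}\right) \left(21450 + N{\left(-173 \right)}\right) = \left(\left(9 \cdot 12 + 87\right) - \frac{81}{-68 + 121}\right) \left(21450 + \sqrt{165}\right) = \left(\left(108 + 87\right) - \frac{81}{53}\right) \left(21450 + \sqrt{165}\right) = \left(195 - \frac{81}{53}\right) \left(21450 + \sqrt{165}\right) = \frac{10254 \left(21450 + \sqrt{165}\right)}{53} = \frac{219948300}{53} + \frac{10254 \sqrt{165}}{53}$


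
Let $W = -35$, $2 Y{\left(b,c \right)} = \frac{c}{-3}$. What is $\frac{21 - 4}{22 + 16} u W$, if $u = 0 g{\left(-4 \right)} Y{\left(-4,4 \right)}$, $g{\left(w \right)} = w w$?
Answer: $0$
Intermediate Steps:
$g{\left(w \right)} = w^{2}$
$Y{\left(b,c \right)} = - \frac{c}{6}$ ($Y{\left(b,c \right)} = \frac{c \frac{1}{-3}}{2} = \frac{c \left(- \frac{1}{3}\right)}{2} = \frac{\left(- \frac{1}{3}\right) c}{2} = - \frac{c}{6}$)
$u = 0$ ($u = 0 \left(-4\right)^{2} \left(\left(- \frac{1}{6}\right) 4\right) = 0 \cdot 16 \left(- \frac{2}{3}\right) = 0 \left(- \frac{2}{3}\right) = 0$)
$\frac{21 - 4}{22 + 16} u W = \frac{21 - 4}{22 + 16} \cdot 0 \left(-35\right) = \frac{17}{38} \cdot 0 \left(-35\right) = 0 \left(-35\right) = 0$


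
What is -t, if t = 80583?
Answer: -80583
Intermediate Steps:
-t = -1*80583 = -80583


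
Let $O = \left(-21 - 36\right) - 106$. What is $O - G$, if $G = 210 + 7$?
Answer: $-380$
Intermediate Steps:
$O = -163$ ($O = -57 - 106 = -163$)
$G = 217$
$O - G = -163 - 217 = -380$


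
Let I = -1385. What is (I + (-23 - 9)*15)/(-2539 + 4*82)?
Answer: 1865/2211 ≈ 0.84351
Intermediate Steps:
(I + (-23 - 9)*15)/(-2539 + 4*82) = (-1385 + (-23 - 9)*15)/(-2539 + 4*82) = (-1385 - 32*15)/(-2539 + 328) = (-1385 - 480)/(-2211) = -1865*(-1/2211) = 1865/2211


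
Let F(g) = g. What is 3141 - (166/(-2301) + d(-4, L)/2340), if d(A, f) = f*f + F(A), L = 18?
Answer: 21681877/6903 ≈ 3140.9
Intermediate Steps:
d(A, f) = A + f² (d(A, f) = f*f + A = f² + A = A + f²)
3141 - (166/(-2301) + d(-4, L)/2340) = 3141 - (166/(-2301) + (-4 + 18²)/2340) = 3141 - (166*(-1/2301) + (-4 + 324)*(1/2340)) = 3141 - (-166/2301 + 320*(1/2340)) = 3141 - (-166/2301 + 16/117) = 3141 - 1*446/6903 = 3141 - 446/6903 = 21681877/6903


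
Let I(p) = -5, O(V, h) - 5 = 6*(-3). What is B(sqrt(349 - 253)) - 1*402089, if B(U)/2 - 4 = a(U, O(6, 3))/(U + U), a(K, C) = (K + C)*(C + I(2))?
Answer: -402099 + 39*sqrt(6)/4 ≈ -4.0208e+5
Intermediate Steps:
O(V, h) = -13 (O(V, h) = 5 + 6*(-3) = 5 - 18 = -13)
a(K, C) = (-5 + C)*(C + K) (a(K, C) = (K + C)*(C - 5) = (C + K)*(-5 + C) = (-5 + C)*(C + K))
B(U) = 8 + (234 - 18*U)/U (B(U) = 8 + 2*(((-13)**2 - 5*(-13) - 5*U - 13*U)/(U + U)) = 8 + 2*((169 + 65 - 5*U - 13*U)/((2*U))) = 8 + 2*((234 - 18*U)*(1/(2*U))) = 8 + 2*((234 - 18*U)/(2*U)) = 8 + (234 - 18*U)/U)
B(sqrt(349 - 253)) - 1*402089 = (-10 + 234/(sqrt(349 - 253))) - 1*402089 = (-10 + 234/(sqrt(96))) - 402089 = (-10 + 234/((4*sqrt(6)))) - 402089 = (-10 + 234*(sqrt(6)/24)) - 402089 = (-10 + 39*sqrt(6)/4) - 402089 = -402099 + 39*sqrt(6)/4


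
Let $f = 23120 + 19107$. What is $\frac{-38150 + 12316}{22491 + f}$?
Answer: $- \frac{12917}{32359} \approx -0.39918$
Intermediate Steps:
$f = 42227$
$\frac{-38150 + 12316}{22491 + f} = \frac{-38150 + 12316}{22491 + 42227} = - \frac{25834}{64718} = \left(-25834\right) \frac{1}{64718} = - \frac{12917}{32359}$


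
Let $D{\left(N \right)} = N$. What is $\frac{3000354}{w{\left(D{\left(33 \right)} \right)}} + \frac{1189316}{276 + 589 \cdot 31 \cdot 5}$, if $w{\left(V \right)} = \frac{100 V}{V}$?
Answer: $\frac{137432173867}{4578550} \approx 30017.0$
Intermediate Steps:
$w{\left(V \right)} = 100$
$\frac{3000354}{w{\left(D{\left(33 \right)} \right)}} + \frac{1189316}{276 + 589 \cdot 31 \cdot 5} = \frac{3000354}{100} + \frac{1189316}{276 + 589 \cdot 31 \cdot 5} = 3000354 \cdot \frac{1}{100} + \frac{1189316}{276 + 589 \cdot 155} = \frac{1500177}{50} + \frac{1189316}{276 + 91295} = \frac{1500177}{50} + \frac{1189316}{91571} = \frac{137432173867}{4578550}$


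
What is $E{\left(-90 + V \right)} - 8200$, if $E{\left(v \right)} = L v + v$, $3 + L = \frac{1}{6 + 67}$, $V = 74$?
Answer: $- \frac{596280}{73} \approx -8168.2$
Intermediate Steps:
$L = - \frac{218}{73}$ ($L = -3 + \frac{1}{6 + 67} = -3 + \frac{1}{73} = - \frac{218}{73} \approx -2.9863$)
$E{\left(v \right)} = - \frac{145 v}{73}$ ($E{\left(v \right)} = - \frac{218 v}{73} + v = - \frac{145 v}{73}$)
$E{\left(-90 + V \right)} - 8200 = - \frac{145 \left(-90 + 74\right)}{73} - 8200 = \left(- \frac{145}{73}\right) \left(-16\right) - 8200 = \frac{2320}{73} - 8200 = - \frac{596280}{73}$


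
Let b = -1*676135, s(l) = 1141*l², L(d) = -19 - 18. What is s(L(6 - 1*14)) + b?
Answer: 885894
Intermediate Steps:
L(d) = -37
b = -676135
s(L(6 - 1*14)) + b = 1141*(-37)² - 676135 = 1141*1369 - 676135 = 1562029 - 676135 = 885894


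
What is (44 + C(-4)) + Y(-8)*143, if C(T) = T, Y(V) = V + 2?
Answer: -818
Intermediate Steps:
Y(V) = 2 + V
(44 + C(-4)) + Y(-8)*143 = (44 - 4) + (2 - 8)*143 = 40 - 6*143 = 40 - 858 = -818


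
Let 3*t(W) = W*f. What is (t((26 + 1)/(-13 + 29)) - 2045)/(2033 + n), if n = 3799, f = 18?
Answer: -16279/46656 ≈ -0.34892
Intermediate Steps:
t(W) = 6*W (t(W) = (W*18)/3 = (18*W)/3 = 6*W)
(t((26 + 1)/(-13 + 29)) - 2045)/(2033 + n) = (6*((26 + 1)/(-13 + 29)) - 2045)/(2033 + 3799) = (6*(27/16) - 2045)/5832 = (6*(27*(1/16)) - 2045)*(1/5832) = (6*(27/16) - 2045)*(1/5832) = (81/8 - 2045)*(1/5832) = -16279/8*1/5832 = -16279/46656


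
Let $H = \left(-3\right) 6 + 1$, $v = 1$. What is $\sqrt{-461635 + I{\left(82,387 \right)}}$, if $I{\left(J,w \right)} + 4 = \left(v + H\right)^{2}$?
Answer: $i \sqrt{461383} \approx 679.25 i$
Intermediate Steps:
$H = -17$ ($H = -18 + 1 = -17$)
$I{\left(J,w \right)} = 252$ ($I{\left(J,w \right)} = -4 + \left(1 - 17\right)^{2} = -4 + \left(-16\right)^{2} = -4 + 256 = 252$)
$\sqrt{-461635 + I{\left(82,387 \right)}} = \sqrt{-461635 + 252} = \sqrt{-461383} = i \sqrt{461383}$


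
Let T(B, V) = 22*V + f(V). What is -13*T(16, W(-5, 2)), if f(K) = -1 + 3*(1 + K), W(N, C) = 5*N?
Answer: 8099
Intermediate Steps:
f(K) = 2 + 3*K (f(K) = -1 + (3 + 3*K) = 2 + 3*K)
T(B, V) = 2 + 25*V (T(B, V) = 22*V + (2 + 3*V) = 2 + 25*V)
-13*T(16, W(-5, 2)) = -13*(2 + 25*(5*(-5))) = -13*(2 + 25*(-25)) = -13*(2 - 625) = -13*(-623) = 8099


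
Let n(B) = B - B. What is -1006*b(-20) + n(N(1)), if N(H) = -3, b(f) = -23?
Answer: 23138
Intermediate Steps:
n(B) = 0
-1006*b(-20) + n(N(1)) = -1006*(-23) + 0 = 23138 + 0 = 23138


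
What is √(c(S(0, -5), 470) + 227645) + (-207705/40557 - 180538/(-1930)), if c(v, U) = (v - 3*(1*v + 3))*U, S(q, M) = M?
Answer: 1153534836/13045835 + √228115 ≈ 566.04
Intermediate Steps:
c(v, U) = U*(-9 - 2*v) (c(v, U) = (v - 3*(v + 3))*U = (v - 3*(3 + v))*U = (v + (-9 - 3*v))*U = (-9 - 2*v)*U = U*(-9 - 2*v))
√(c(S(0, -5), 470) + 227645) + (-207705/40557 - 180538/(-1930)) = √(-1*470*(9 + 2*(-5)) + 227645) + (-207705/40557 - 180538/(-1930)) = √(-1*470*(9 - 10) + 227645) + (-207705*1/40557 - 180538*(-1/1930)) = √(-1*470*(-1) + 227645) + (-69235/13519 + 90269/965) = √(470 + 227645) + 1153534836/13045835 = √228115 + 1153534836/13045835 = 1153534836/13045835 + √228115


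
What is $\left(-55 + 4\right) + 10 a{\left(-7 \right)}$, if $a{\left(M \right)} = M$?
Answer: $-121$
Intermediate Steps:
$\left(-55 + 4\right) + 10 a{\left(-7 \right)} = \left(-55 + 4\right) + 10 \left(-7\right) = -51 - 70 = -121$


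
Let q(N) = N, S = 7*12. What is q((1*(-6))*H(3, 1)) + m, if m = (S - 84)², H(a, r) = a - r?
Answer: -12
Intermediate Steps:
S = 84
m = 0 (m = (84 - 84)² = 0² = 0)
q((1*(-6))*H(3, 1)) + m = (1*(-6))*(3 - 1*1) + 0 = -6*(3 - 1) + 0 = -6*2 + 0 = -12 + 0 = -12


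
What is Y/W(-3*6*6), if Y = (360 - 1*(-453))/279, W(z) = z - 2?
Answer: -271/10230 ≈ -0.026491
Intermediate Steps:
W(z) = -2 + z
Y = 271/93 (Y = (360 + 453)*(1/279) = 813*(1/279) = 271/93 ≈ 2.9140)
Y/W(-3*6*6) = 271/(93*(-2 - 3*6*6)) = 271/(93*(-2 - 18*6)) = 271/(93*(-2 - 108)) = (271/93)/(-110) = (271/93)*(-1/110) = -271/10230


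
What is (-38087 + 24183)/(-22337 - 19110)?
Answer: 13904/41447 ≈ 0.33546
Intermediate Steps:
(-38087 + 24183)/(-22337 - 19110) = -13904/(-41447) = -13904*(-1/41447) = 13904/41447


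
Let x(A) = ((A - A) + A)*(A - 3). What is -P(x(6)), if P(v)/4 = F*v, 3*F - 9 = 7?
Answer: -384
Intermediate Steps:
F = 16/3 (F = 3 + (⅓)*7 = 3 + 7/3 = 16/3 ≈ 5.3333)
x(A) = A*(-3 + A) (x(A) = (0 + A)*(-3 + A) = A*(-3 + A))
P(v) = 64*v/3 (P(v) = 4*(16*v/3) = 64*v/3)
-P(x(6)) = -64*6*(-3 + 6)/3 = -64*6*3/3 = -64*18/3 = -1*384 = -384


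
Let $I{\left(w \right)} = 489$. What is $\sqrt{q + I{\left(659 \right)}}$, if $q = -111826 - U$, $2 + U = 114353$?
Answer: $2 i \sqrt{56422} \approx 475.07 i$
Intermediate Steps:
$U = 114351$ ($U = -2 + 114353 = 114351$)
$q = -226177$ ($q = -111826 - 114351 = -226177$)
$\sqrt{q + I{\left(659 \right)}} = \sqrt{-226177 + 489} = \sqrt{-225688} = 2 i \sqrt{56422}$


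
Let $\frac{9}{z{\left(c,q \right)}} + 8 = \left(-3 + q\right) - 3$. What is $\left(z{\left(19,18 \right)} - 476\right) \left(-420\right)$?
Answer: $198975$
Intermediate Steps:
$z{\left(c,q \right)} = \frac{9}{-14 + q}$ ($z{\left(c,q \right)} = \frac{9}{-8 + \left(\left(-3 + q\right) - 3\right)} = \frac{9}{-8 + \left(-6 + q\right)} = \frac{9}{-14 + q}$)
$\left(z{\left(19,18 \right)} - 476\right) \left(-420\right) = \left(\frac{9}{-14 + 18} - 476\right) \left(-420\right) = \left(\frac{9}{4} - 476\right) \left(-420\right) = \left(- \frac{1895}{4}\right) \left(-420\right) = 198975$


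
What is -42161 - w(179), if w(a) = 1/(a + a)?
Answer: -15093639/358 ≈ -42161.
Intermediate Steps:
w(a) = 1/(2*a)
-42161 - w(179) = -42161 - 1/(2*179) = -42161 - 1*1/358 = -42161 - 1/358 = -15093639/358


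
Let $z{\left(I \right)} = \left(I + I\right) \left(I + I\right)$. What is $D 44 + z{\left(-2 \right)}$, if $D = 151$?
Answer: $6660$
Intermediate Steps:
$z{\left(I \right)} = 4 I^{2}$ ($z{\left(I \right)} = 2 I 2 I = 4 I^{2}$)
$D 44 + z{\left(-2 \right)} = 151 \cdot 44 + 4 \left(-2\right)^{2} = 6644 + 4 \cdot 4 = 6644 + 16 = 6660$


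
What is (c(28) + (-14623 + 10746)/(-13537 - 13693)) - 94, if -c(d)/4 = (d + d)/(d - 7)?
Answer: -8538589/81690 ≈ -104.52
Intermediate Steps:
c(d) = -8*d/(-7 + d) (c(d) = -4*(d + d)/(d - 7) = -4*2*d/(-7 + d) = -8*d/(-7 + d))
(c(28) + (-14623 + 10746)/(-13537 - 13693)) - 94 = (-8*28/(-7 + 28) + (-14623 + 10746)/(-13537 - 13693)) - 94 = (-8*28/21 - 3877/(-27230)) - 94 = (-8*28*1/21 - 3877*(-1/27230)) - 94 = (-32/3 + 3877/27230) - 94 = -859729/81690 - 94 = -8538589/81690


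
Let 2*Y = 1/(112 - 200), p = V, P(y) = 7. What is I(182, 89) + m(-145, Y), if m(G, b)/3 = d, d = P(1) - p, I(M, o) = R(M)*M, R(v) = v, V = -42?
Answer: 33271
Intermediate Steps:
I(M, o) = M² (I(M, o) = M*M = M²)
p = -42
Y = -1/176 (Y = 1/(2*(112 - 200)) = (½)/(-88) = (½)*(-1/88) = -1/176 ≈ -0.0056818)
d = 49 (d = 7 - 1*(-42) = 7 + 42 = 49)
m(G, b) = 147 (m(G, b) = 3*49 = 147)
I(182, 89) + m(-145, Y) = 182² + 147 = 33124 + 147 = 33271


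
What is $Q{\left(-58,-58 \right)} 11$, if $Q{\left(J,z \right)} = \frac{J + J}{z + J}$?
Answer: $11$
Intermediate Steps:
$Q{\left(J,z \right)} = \frac{2 J}{J + z}$
$Q{\left(-58,-58 \right)} 11 = 2 \left(-58\right) \frac{1}{-58 - 58} \cdot 11 = 2 \left(-58\right) \frac{1}{-116} \cdot 11 = 2 \left(-58\right) \left(- \frac{1}{116}\right) 11 = 1 \cdot 11 = 11$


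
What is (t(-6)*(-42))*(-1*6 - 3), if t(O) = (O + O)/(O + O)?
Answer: 378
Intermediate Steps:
t(O) = 1 (t(O) = (2*O)/((2*O)) = (2*O)*(1/(2*O)) = 1)
(t(-6)*(-42))*(-1*6 - 3) = (1*(-42))*(-1*6 - 3) = -42*(-6 - 3) = -42*(-9) = 378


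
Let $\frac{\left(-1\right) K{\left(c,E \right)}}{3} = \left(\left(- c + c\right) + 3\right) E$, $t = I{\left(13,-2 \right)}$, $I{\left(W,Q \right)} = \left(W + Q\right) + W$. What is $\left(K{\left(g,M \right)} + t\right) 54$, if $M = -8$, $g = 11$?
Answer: $5184$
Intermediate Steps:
$I{\left(W,Q \right)} = Q + 2 W$ ($I{\left(W,Q \right)} = \left(Q + W\right) + W = Q + 2 W$)
$t = 24$ ($t = -2 + 2 \cdot 13 = -2 + 26 = 24$)
$K{\left(c,E \right)} = - 9 E$ ($K{\left(c,E \right)} = - 3 \left(\left(- c + c\right) + 3\right) E = - 3 \left(0 + 3\right) E = - 3 \cdot 3 E = - 9 E$)
$\left(K{\left(g,M \right)} + t\right) 54 = \left(\left(-9\right) \left(-8\right) + 24\right) 54 = \left(72 + 24\right) 54 = 96 \cdot 54 = 5184$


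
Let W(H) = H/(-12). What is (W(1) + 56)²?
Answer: 450241/144 ≈ 3126.7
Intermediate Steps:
W(H) = -H/12 (W(H) = H*(-1/12) = -H/12)
(W(1) + 56)² = (-1/12*1 + 56)² = (-1/12 + 56)² = (671/12)² = 450241/144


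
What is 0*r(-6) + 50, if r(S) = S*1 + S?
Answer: 50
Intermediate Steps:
r(S) = 2*S (r(S) = S + S = 2*S)
0*r(-6) + 50 = 0*(2*(-6)) + 50 = 0*(-12) + 50 = 0 + 50 = 50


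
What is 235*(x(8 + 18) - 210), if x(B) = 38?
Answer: -40420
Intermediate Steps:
235*(x(8 + 18) - 210) = 235*(38 - 210) = 235*(-172) = -40420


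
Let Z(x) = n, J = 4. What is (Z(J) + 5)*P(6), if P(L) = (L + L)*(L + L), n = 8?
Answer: 1872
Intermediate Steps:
P(L) = 4*L**2 (P(L) = (2*L)*(2*L) = 4*L**2)
Z(x) = 8
(Z(J) + 5)*P(6) = (8 + 5)*(4*6**2) = 13*(4*36) = 13*144 = 1872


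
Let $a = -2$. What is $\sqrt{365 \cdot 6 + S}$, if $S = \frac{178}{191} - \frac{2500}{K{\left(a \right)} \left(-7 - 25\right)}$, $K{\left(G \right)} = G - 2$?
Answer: $\frac{7 \sqrt{103464318}}{1528} \approx 46.598$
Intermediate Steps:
$K{\left(G \right)} = -2 + G$
$S = - \frac{113679}{6112}$ ($S = \frac{178}{191} - \frac{2500}{\left(-2 - 2\right) \left(-7 - 25\right)} = 178 \cdot \frac{1}{191} - \frac{2500}{\left(-4\right) \left(-32\right)} = \frac{178}{191} - \frac{2500}{128} = \frac{178}{191} - \frac{625}{32} = - \frac{113679}{6112} \approx -18.599$)
$\sqrt{365 \cdot 6 + S} = \sqrt{365 \cdot 6 - \frac{113679}{6112}} = \sqrt{2190 - \frac{113679}{6112}} = \sqrt{\frac{13271601}{6112}} = \frac{7 \sqrt{103464318}}{1528}$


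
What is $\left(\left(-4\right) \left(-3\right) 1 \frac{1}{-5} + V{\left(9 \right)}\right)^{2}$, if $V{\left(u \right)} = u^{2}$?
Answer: $\frac{154449}{25} \approx 6178.0$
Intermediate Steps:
$\left(\left(-4\right) \left(-3\right) 1 \frac{1}{-5} + V{\left(9 \right)}\right)^{2} = \left(\left(-4\right) \left(-3\right) 1 \frac{1}{-5} + 9^{2}\right)^{2} = \left(12 \cdot 1 \left(- \frac{1}{5}\right) + 81\right)^{2} = \left(12 \left(- \frac{1}{5}\right) + 81\right)^{2} = \left(- \frac{12}{5} + 81\right)^{2} = \left(\frac{393}{5}\right)^{2} = \frac{154449}{25}$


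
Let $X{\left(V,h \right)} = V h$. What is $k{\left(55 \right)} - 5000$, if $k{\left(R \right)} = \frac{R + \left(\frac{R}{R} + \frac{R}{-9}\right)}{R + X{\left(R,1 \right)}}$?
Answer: $- \frac{4949551}{990} \approx -4999.5$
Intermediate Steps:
$k{\left(R \right)} = \frac{1 + \frac{8 R}{9}}{2 R}$ ($k{\left(R \right)} = \frac{R + \left(\frac{R}{R} + \frac{R}{-9}\right)}{R + R 1} = \frac{R + \left(1 + R \left(- \frac{1}{9}\right)\right)}{R + R} = \frac{R - \left(-1 + \frac{R}{9}\right)}{2 R} = \left(1 + \frac{8 R}{9}\right) \frac{1}{2 R} = \frac{1 + \frac{8 R}{9}}{2 R}$)
$k{\left(55 \right)} - 5000 = \frac{9 + 8 \cdot 55}{18 \cdot 55} - 5000 = \frac{1}{18} \cdot \frac{1}{55} \left(9 + 440\right) - 5000 = \frac{1}{18} \cdot \frac{1}{55} \cdot 449 - 5000 = \frac{449}{990} - 5000 = - \frac{4949551}{990}$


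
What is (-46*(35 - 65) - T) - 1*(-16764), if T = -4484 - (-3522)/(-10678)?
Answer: 120812653/5339 ≈ 22628.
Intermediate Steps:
T = -23941837/5339 (T = -4484 - (-3522)*(-1)/10678 = -4484 - 1*1761/5339 = -4484 - 1761/5339 = -23941837/5339 ≈ -4484.3)
(-46*(35 - 65) - T) - 1*(-16764) = (-46*(35 - 65) - 1*(-23941837/5339)) - 1*(-16764) = (-46*(-30) + 23941837/5339) + 16764 = (1380 + 23941837/5339) + 16764 = 31309657/5339 + 16764 = 120812653/5339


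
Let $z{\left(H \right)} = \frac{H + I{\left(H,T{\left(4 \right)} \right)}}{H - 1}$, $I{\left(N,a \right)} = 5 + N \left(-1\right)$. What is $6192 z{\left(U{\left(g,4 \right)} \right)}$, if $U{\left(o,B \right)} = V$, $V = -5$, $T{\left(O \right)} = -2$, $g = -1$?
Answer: $-5160$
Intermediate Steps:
$I{\left(N,a \right)} = 5 - N$
$U{\left(o,B \right)} = -5$
$z{\left(H \right)} = \frac{5}{-1 + H}$ ($z{\left(H \right)} = \frac{H - \left(-5 + H\right)}{H - 1} = \frac{5}{-1 + H}$)
$6192 z{\left(U{\left(g,4 \right)} \right)} = 6192 \frac{5}{-1 - 5} = 6192 \frac{5}{-6} = 6192 \cdot 5 \left(- \frac{1}{6}\right) = 6192 \left(- \frac{5}{6}\right) = -5160$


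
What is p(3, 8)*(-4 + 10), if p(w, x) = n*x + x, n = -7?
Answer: -288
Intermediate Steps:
p(w, x) = -6*x (p(w, x) = -7*x + x = -6*x)
p(3, 8)*(-4 + 10) = (-6*8)*(-4 + 10) = -48*6 = -288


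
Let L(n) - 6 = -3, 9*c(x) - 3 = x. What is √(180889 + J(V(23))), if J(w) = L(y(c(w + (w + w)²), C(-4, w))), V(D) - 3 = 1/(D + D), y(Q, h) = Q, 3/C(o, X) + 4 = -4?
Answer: 2*√45223 ≈ 425.31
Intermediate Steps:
C(o, X) = -3/8 (C(o, X) = 3/(-4 - 4) = 3/(-8) = 3*(-⅛) = -3/8)
c(x) = ⅓ + x/9
V(D) = 3 + 1/(2*D) (V(D) = 3 + 1/(D + D) = 3 + 1/(2*D))
L(n) = 3 (L(n) = 6 - 3 = 3)
J(w) = 3
√(180889 + J(V(23))) = √(180889 + 3) = √180892 = 2*√45223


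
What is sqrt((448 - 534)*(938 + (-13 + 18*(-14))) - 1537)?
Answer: I*sqrt(59415) ≈ 243.75*I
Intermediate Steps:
sqrt((448 - 534)*(938 + (-13 + 18*(-14))) - 1537) = sqrt(-86*(938 + (-13 - 252)) - 1537) = sqrt(-86*(938 - 265) - 1537) = sqrt(-86*673 - 1537) = sqrt(-57878 - 1537) = sqrt(-59415) = I*sqrt(59415)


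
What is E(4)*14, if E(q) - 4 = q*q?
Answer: 280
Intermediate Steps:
E(q) = 4 + q² (E(q) = 4 + q*q = 4 + q²)
E(4)*14 = (4 + 4²)*14 = (4 + 16)*14 = 20*14 = 280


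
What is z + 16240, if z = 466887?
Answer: 483127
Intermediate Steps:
z + 16240 = 466887 + 16240 = 483127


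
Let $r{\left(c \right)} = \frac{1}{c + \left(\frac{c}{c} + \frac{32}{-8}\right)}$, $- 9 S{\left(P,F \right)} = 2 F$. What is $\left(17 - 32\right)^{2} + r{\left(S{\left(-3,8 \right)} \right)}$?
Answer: $\frac{9666}{43} \approx 224.79$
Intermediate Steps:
$S{\left(P,F \right)} = - \frac{2 F}{9}$
$r{\left(c \right)} = \frac{1}{-3 + c}$ ($r{\left(c \right)} = \frac{1}{c + \left(1 + 32 \left(- \frac{1}{8}\right)\right)} = \frac{1}{c + \left(1 - 4\right)} = \frac{1}{c - 3} = \frac{1}{-3 + c}$)
$\left(17 - 32\right)^{2} + r{\left(S{\left(-3,8 \right)} \right)} = \left(17 - 32\right)^{2} + \frac{1}{-3 - \frac{16}{9}} = \left(-15\right)^{2} + \frac{1}{-3 - \frac{16}{9}} = 225 + \frac{1}{- \frac{43}{9}} = 225 - \frac{9}{43} = \frac{9666}{43}$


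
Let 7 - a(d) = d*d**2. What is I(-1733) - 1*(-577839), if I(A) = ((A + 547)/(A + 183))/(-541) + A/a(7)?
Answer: 81404604503927/140876400 ≈ 5.7784e+5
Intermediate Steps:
a(d) = 7 - d**3 (a(d) = 7 - d*d**2 = 7 - d**3)
I(A) = -A/336 - (547 + A)/(541*(183 + A)) (I(A) = ((A + 547)/(A + 183))/(-541) + A/(7 - 1*7**3) = ((547 + A)/(183 + A))*(-1/541) + A/(7 - 1*343) = ((547 + A)/(183 + A))*(-1/541) + A/(7 - 343) = -(547 + A)/(541*(183 + A)) + A/(-336) = -(547 + A)/(541*(183 + A)) + A*(-1/336) = -(547 + A)/(541*(183 + A)) - A/336 = -A/336 - (547 + A)/(541*(183 + A)))
I(-1733) - 1*(-577839) = (-183792 - 99339*(-1733) - 541*(-1733)**2)/(181776*(183 - 1733)) - 1*(-577839) = (1/181776)*(-183792 + 172154487 - 541*3003289)/(-1550) + 577839 = (1/181776)*(-1/1550)*(-183792 + 172154487 - 1624779349) + 577839 = (1/181776)*(-1/1550)*(-1452808654) + 577839 = 726404327/140876400 + 577839 = 81404604503927/140876400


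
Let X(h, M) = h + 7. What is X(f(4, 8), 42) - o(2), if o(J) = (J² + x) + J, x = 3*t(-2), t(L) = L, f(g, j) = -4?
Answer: 3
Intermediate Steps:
x = -6 (x = 3*(-2) = -6)
X(h, M) = 7 + h
o(J) = -6 + J + J² (o(J) = (J² - 6) + J = (-6 + J²) + J = -6 + J + J²)
X(f(4, 8), 42) - o(2) = (7 - 4) - (-6 + 2 + 2²) = 3 - (-6 + 2 + 4) = 3 - 1*0 = 3 + 0 = 3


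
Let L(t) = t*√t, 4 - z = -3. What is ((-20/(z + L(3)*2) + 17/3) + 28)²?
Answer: 41080441/31329 - 510320*√3/3481 ≈ 1057.3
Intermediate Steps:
z = 7 (z = 4 - 1*(-3) = 4 + 3 = 7)
L(t) = t^(3/2)
((-20/(z + L(3)*2) + 17/3) + 28)² = ((-20/(7 + 3^(3/2)*2) + 17/3) + 28)² = ((-20/(7 + (3*√3)*2) + 17*(⅓)) + 28)² = ((-20/(7 + 6*√3) + 17/3) + 28)² = ((17/3 - 20/(7 + 6*√3)) + 28)² = (101/3 - 20/(7 + 6*√3))²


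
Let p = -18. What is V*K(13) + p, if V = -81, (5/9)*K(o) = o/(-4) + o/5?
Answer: 7677/100 ≈ 76.770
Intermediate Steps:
K(o) = -9*o/100 (K(o) = 9*(o/(-4) + o/5)/5 = 9*(o*(-1/4) + o*(1/5))/5 = 9*(-o/4 + o/5)/5 = 9*(-o/20)/5 = -9*o/100)
V*K(13) + p = -(-729)*13/100 - 18 = -81*(-117/100) - 18 = 9477/100 - 18 = 7677/100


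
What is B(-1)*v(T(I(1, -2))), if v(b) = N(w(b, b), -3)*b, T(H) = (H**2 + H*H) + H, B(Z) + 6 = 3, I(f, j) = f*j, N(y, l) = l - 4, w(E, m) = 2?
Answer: 126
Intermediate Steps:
N(y, l) = -4 + l
B(Z) = -3 (B(Z) = -6 + 3 = -3)
T(H) = H + 2*H**2 (T(H) = (H**2 + H**2) + H = 2*H**2 + H = H + 2*H**2)
v(b) = -7*b (v(b) = (-4 - 3)*b = -7*b)
B(-1)*v(T(I(1, -2))) = -(-21)*(1*(-2))*(1 + 2*(1*(-2))) = -(-21)*(-2*(1 + 2*(-2))) = -(-21)*(-2*(1 - 4)) = -(-21)*(-2*(-3)) = -(-21)*6 = -3*(-42) = 126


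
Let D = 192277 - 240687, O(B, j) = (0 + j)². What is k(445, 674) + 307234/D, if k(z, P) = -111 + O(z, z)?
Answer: 4790354753/24205 ≈ 1.9791e+5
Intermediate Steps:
O(B, j) = j²
k(z, P) = -111 + z²
D = -48410
k(445, 674) + 307234/D = (-111 + 445²) + 307234/(-48410) = (-111 + 198025) + 307234*(-1/48410) = 197914 - 153617/24205 = 4790354753/24205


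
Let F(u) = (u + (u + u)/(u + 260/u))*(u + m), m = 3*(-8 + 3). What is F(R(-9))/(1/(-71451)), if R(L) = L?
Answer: -4984993368/341 ≈ -1.4619e+7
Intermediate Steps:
m = -15 (m = 3*(-5) = -15)
F(u) = (-15 + u)*(u + 2*u/(u + 260/u)) (F(u) = (u + (u + u)/(u + 260/u))*(u - 15) = (u + (2*u)/(u + 260/u))*(-15 + u) = (u + 2*u/(u + 260/u))*(-15 + u) = (-15 + u)*(u + 2*u/(u + 260/u)))
F(R(-9))/(1/(-71451)) = (-9*(-3900 + (-9)³ - 13*(-9)² + 230*(-9))/(260 + (-9)²))/(1/(-71451)) = (-9*(-3900 - 729 - 13*81 - 2070)/(260 + 81))/(-1/71451) = -9*(-3900 - 729 - 1053 - 2070)/341*(-71451) = -9*1/341*(-7752)*(-71451) = (69768/341)*(-71451) = -4984993368/341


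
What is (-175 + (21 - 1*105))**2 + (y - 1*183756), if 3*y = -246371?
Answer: -596396/3 ≈ -1.9880e+5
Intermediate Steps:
y = -246371/3 (y = (1/3)*(-246371) = -246371/3 ≈ -82124.)
(-175 + (21 - 1*105))**2 + (y - 1*183756) = (-175 + (21 - 1*105))**2 + (-246371/3 - 1*183756) = (-175 + (21 - 105))**2 + (-246371/3 - 183756) = (-175 - 84)**2 - 797639/3 = (-259)**2 - 797639/3 = 67081 - 797639/3 = -596396/3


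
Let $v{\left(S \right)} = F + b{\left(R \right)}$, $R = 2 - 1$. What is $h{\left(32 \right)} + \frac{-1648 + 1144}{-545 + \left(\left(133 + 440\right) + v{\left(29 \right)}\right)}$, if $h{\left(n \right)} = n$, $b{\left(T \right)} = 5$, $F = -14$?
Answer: $\frac{104}{19} \approx 5.4737$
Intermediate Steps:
$R = 1$ ($R = 2 - 1 = 1$)
$v{\left(S \right)} = -9$ ($v{\left(S \right)} = -14 + 5 = -9$)
$h{\left(32 \right)} + \frac{-1648 + 1144}{-545 + \left(\left(133 + 440\right) + v{\left(29 \right)}\right)} = 32 + \frac{-1648 + 1144}{-545 + \left(\left(133 + 440\right) - 9\right)} = 32 - \frac{504}{-545 + \left(573 - 9\right)} = 32 - \frac{504}{-545 + 564} = 32 - \frac{504}{19} = \frac{104}{19}$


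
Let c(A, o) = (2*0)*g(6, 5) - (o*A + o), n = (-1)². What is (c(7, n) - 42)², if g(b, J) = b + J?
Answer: 2500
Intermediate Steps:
n = 1
g(b, J) = J + b
c(A, o) = -o - A*o (c(A, o) = (2*0)*(5 + 6) - (o*A + o) = 0*11 - (A*o + o) = 0 - (o + A*o) = 0 + (-o - A*o) = -o - A*o)
(c(7, n) - 42)² = (-1*1*(1 + 7) - 42)² = (-1*1*8 - 42)² = (-8 - 42)² = (-50)² = 2500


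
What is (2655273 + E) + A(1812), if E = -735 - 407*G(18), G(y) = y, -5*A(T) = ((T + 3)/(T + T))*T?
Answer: 5294061/2 ≈ 2.6470e+6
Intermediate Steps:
A(T) = -3/10 - T/10 (A(T) = -(T + 3)/(T + T)*T/5 = -(3 + T)/((2*T))*T/5 = -(3 + T)*(1/(2*T))*T/5 = -(3 + T)/(2*T)*T/5 = -(3/2 + T/2)/5 = -3/10 - T/10)
E = -8061 (E = -735 - 407*18 = -735 - 7326 = -8061)
(2655273 + E) + A(1812) = (2655273 - 8061) + (-3/10 - 1/10*1812) = 2647212 + (-3/10 - 906/5) = 2647212 - 363/2 = 5294061/2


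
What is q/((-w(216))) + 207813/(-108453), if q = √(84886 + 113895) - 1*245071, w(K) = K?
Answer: 8844599185/7808616 - √198781/216 ≈ 1130.6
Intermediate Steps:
q = -245071 + √198781 (q = √198781 - 245071 = -245071 + √198781 ≈ -2.4463e+5)
q/((-w(216))) + 207813/(-108453) = (-245071 + √198781)/((-1*216)) + 207813/(-108453) = (-245071 + √198781)/(-216) + 207813*(-1/108453) = (-245071 + √198781)*(-1/216) - 69271/36151 = (245071/216 - √198781/216) - 69271/36151 = 8844599185/7808616 - √198781/216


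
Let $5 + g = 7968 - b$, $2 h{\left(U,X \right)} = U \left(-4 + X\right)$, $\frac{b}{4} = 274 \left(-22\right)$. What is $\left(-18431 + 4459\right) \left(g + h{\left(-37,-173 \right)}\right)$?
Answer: $-493903214$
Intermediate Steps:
$b = -24112$ ($b = 4 \cdot 274 \left(-22\right) = 4 \left(-6028\right) = -24112$)
$h{\left(U,X \right)} = \frac{U \left(-4 + X\right)}{2}$
$g = 32075$ ($g = -5 + \left(7968 - -24112\right) = -5 + \left(7968 + 24112\right) = -5 + 32080 = 32075$)
$\left(-18431 + 4459\right) \left(g + h{\left(-37,-173 \right)}\right) = \left(-18431 + 4459\right) \left(32075 + \frac{1}{2} \left(-37\right) \left(-4 - 173\right)\right) = - 13972 \left(32075 + \frac{1}{2} \left(-37\right) \left(-177\right)\right) = - 13972 \left(32075 + \frac{6549}{2}\right) = \left(-13972\right) \frac{70699}{2} = -493903214$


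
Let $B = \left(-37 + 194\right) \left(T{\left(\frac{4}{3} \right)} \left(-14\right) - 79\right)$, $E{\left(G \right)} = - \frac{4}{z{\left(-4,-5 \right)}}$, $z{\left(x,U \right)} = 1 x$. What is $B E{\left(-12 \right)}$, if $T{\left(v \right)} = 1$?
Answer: $-14601$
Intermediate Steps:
$z{\left(x,U \right)} = x$
$E{\left(G \right)} = 1$ ($E{\left(G \right)} = - \frac{4}{-4} = \left(-4\right) \left(- \frac{1}{4}\right) = 1$)
$B = -14601$ ($B = \left(-37 + 194\right) \left(1 \left(-14\right) - 79\right) = 157 \left(-14 - 79\right) = 157 \left(-93\right) = -14601$)
$B E{\left(-12 \right)} = \left(-14601\right) 1 = -14601$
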